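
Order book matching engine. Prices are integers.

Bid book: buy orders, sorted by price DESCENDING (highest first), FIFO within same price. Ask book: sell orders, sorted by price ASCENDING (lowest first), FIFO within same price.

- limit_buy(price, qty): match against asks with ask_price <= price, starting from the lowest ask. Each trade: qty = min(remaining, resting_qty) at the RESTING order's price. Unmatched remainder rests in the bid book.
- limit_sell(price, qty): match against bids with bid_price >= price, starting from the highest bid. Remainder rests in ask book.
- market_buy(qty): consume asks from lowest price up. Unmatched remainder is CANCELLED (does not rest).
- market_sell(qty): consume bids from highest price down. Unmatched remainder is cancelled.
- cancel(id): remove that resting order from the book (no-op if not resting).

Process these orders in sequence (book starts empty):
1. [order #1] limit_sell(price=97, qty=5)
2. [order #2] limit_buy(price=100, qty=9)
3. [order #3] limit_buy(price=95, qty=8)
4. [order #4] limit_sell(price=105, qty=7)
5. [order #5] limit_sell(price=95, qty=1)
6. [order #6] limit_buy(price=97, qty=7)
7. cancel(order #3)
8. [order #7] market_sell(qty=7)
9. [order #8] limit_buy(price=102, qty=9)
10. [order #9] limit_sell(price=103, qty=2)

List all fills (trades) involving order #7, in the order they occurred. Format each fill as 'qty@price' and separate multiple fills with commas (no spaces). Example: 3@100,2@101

Answer: 3@100,4@97

Derivation:
After op 1 [order #1] limit_sell(price=97, qty=5): fills=none; bids=[-] asks=[#1:5@97]
After op 2 [order #2] limit_buy(price=100, qty=9): fills=#2x#1:5@97; bids=[#2:4@100] asks=[-]
After op 3 [order #3] limit_buy(price=95, qty=8): fills=none; bids=[#2:4@100 #3:8@95] asks=[-]
After op 4 [order #4] limit_sell(price=105, qty=7): fills=none; bids=[#2:4@100 #3:8@95] asks=[#4:7@105]
After op 5 [order #5] limit_sell(price=95, qty=1): fills=#2x#5:1@100; bids=[#2:3@100 #3:8@95] asks=[#4:7@105]
After op 6 [order #6] limit_buy(price=97, qty=7): fills=none; bids=[#2:3@100 #6:7@97 #3:8@95] asks=[#4:7@105]
After op 7 cancel(order #3): fills=none; bids=[#2:3@100 #6:7@97] asks=[#4:7@105]
After op 8 [order #7] market_sell(qty=7): fills=#2x#7:3@100 #6x#7:4@97; bids=[#6:3@97] asks=[#4:7@105]
After op 9 [order #8] limit_buy(price=102, qty=9): fills=none; bids=[#8:9@102 #6:3@97] asks=[#4:7@105]
After op 10 [order #9] limit_sell(price=103, qty=2): fills=none; bids=[#8:9@102 #6:3@97] asks=[#9:2@103 #4:7@105]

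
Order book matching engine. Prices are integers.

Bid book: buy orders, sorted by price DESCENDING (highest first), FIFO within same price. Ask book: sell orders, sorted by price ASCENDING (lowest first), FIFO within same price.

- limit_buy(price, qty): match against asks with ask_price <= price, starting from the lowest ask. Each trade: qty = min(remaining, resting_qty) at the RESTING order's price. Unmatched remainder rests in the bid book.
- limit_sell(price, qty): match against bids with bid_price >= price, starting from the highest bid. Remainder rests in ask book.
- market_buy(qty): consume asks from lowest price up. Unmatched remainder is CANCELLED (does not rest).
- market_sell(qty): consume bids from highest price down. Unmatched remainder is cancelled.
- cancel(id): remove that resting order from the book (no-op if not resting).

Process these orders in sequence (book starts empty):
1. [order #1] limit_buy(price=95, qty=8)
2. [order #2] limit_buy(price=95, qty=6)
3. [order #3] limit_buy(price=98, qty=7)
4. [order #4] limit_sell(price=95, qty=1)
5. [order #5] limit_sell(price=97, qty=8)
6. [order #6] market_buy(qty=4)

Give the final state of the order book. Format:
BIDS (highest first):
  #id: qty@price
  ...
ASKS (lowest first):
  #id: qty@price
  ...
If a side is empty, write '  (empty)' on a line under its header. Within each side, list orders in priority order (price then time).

After op 1 [order #1] limit_buy(price=95, qty=8): fills=none; bids=[#1:8@95] asks=[-]
After op 2 [order #2] limit_buy(price=95, qty=6): fills=none; bids=[#1:8@95 #2:6@95] asks=[-]
After op 3 [order #3] limit_buy(price=98, qty=7): fills=none; bids=[#3:7@98 #1:8@95 #2:6@95] asks=[-]
After op 4 [order #4] limit_sell(price=95, qty=1): fills=#3x#4:1@98; bids=[#3:6@98 #1:8@95 #2:6@95] asks=[-]
After op 5 [order #5] limit_sell(price=97, qty=8): fills=#3x#5:6@98; bids=[#1:8@95 #2:6@95] asks=[#5:2@97]
After op 6 [order #6] market_buy(qty=4): fills=#6x#5:2@97; bids=[#1:8@95 #2:6@95] asks=[-]

Answer: BIDS (highest first):
  #1: 8@95
  #2: 6@95
ASKS (lowest first):
  (empty)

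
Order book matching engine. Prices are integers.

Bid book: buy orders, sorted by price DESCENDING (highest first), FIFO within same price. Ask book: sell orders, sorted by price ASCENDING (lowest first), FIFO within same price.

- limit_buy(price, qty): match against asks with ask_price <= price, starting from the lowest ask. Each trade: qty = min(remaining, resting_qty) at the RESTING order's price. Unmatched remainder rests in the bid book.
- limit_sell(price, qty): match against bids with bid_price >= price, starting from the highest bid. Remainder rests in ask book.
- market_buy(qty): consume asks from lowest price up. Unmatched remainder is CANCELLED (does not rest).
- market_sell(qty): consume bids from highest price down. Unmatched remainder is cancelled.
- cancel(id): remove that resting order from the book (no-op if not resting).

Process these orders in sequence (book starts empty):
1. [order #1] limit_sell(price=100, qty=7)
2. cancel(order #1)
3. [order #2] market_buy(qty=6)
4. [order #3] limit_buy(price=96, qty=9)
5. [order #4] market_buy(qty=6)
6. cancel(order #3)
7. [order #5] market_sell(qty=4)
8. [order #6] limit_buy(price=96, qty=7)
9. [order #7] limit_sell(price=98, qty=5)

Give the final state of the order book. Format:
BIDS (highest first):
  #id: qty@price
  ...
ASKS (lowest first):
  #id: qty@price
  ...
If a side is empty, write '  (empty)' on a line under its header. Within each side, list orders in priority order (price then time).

After op 1 [order #1] limit_sell(price=100, qty=7): fills=none; bids=[-] asks=[#1:7@100]
After op 2 cancel(order #1): fills=none; bids=[-] asks=[-]
After op 3 [order #2] market_buy(qty=6): fills=none; bids=[-] asks=[-]
After op 4 [order #3] limit_buy(price=96, qty=9): fills=none; bids=[#3:9@96] asks=[-]
After op 5 [order #4] market_buy(qty=6): fills=none; bids=[#3:9@96] asks=[-]
After op 6 cancel(order #3): fills=none; bids=[-] asks=[-]
After op 7 [order #5] market_sell(qty=4): fills=none; bids=[-] asks=[-]
After op 8 [order #6] limit_buy(price=96, qty=7): fills=none; bids=[#6:7@96] asks=[-]
After op 9 [order #7] limit_sell(price=98, qty=5): fills=none; bids=[#6:7@96] asks=[#7:5@98]

Answer: BIDS (highest first):
  #6: 7@96
ASKS (lowest first):
  #7: 5@98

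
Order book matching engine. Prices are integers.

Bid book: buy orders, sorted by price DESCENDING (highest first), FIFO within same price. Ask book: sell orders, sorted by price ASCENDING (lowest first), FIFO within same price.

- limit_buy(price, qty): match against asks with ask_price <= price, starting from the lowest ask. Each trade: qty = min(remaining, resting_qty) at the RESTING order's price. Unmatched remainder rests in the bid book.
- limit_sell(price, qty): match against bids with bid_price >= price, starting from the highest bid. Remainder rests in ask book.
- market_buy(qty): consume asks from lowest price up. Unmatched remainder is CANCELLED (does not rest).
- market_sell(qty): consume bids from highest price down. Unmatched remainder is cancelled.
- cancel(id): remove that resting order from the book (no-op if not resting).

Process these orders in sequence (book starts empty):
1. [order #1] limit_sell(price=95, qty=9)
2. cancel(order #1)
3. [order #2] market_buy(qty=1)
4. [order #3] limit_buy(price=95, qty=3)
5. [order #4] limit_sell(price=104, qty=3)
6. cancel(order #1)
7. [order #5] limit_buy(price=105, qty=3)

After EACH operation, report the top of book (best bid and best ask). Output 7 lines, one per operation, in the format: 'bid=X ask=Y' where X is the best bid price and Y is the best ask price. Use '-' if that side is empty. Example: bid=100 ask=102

Answer: bid=- ask=95
bid=- ask=-
bid=- ask=-
bid=95 ask=-
bid=95 ask=104
bid=95 ask=104
bid=95 ask=-

Derivation:
After op 1 [order #1] limit_sell(price=95, qty=9): fills=none; bids=[-] asks=[#1:9@95]
After op 2 cancel(order #1): fills=none; bids=[-] asks=[-]
After op 3 [order #2] market_buy(qty=1): fills=none; bids=[-] asks=[-]
After op 4 [order #3] limit_buy(price=95, qty=3): fills=none; bids=[#3:3@95] asks=[-]
After op 5 [order #4] limit_sell(price=104, qty=3): fills=none; bids=[#3:3@95] asks=[#4:3@104]
After op 6 cancel(order #1): fills=none; bids=[#3:3@95] asks=[#4:3@104]
After op 7 [order #5] limit_buy(price=105, qty=3): fills=#5x#4:3@104; bids=[#3:3@95] asks=[-]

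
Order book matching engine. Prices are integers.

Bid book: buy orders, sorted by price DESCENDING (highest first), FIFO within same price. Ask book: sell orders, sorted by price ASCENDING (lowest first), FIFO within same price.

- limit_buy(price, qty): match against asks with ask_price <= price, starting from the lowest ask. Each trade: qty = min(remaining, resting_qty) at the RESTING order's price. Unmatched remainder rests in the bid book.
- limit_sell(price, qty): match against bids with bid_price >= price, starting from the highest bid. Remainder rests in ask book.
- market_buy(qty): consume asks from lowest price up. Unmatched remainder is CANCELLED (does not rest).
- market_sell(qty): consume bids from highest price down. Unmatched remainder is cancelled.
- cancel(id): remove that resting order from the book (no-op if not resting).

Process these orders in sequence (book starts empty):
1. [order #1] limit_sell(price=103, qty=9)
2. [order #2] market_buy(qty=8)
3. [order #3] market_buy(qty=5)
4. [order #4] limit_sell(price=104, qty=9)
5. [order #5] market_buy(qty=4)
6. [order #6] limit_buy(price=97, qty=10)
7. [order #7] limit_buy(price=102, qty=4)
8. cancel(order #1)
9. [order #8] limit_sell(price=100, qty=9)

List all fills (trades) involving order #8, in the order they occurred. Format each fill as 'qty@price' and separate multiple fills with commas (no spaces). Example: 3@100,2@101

Answer: 4@102

Derivation:
After op 1 [order #1] limit_sell(price=103, qty=9): fills=none; bids=[-] asks=[#1:9@103]
After op 2 [order #2] market_buy(qty=8): fills=#2x#1:8@103; bids=[-] asks=[#1:1@103]
After op 3 [order #3] market_buy(qty=5): fills=#3x#1:1@103; bids=[-] asks=[-]
After op 4 [order #4] limit_sell(price=104, qty=9): fills=none; bids=[-] asks=[#4:9@104]
After op 5 [order #5] market_buy(qty=4): fills=#5x#4:4@104; bids=[-] asks=[#4:5@104]
After op 6 [order #6] limit_buy(price=97, qty=10): fills=none; bids=[#6:10@97] asks=[#4:5@104]
After op 7 [order #7] limit_buy(price=102, qty=4): fills=none; bids=[#7:4@102 #6:10@97] asks=[#4:5@104]
After op 8 cancel(order #1): fills=none; bids=[#7:4@102 #6:10@97] asks=[#4:5@104]
After op 9 [order #8] limit_sell(price=100, qty=9): fills=#7x#8:4@102; bids=[#6:10@97] asks=[#8:5@100 #4:5@104]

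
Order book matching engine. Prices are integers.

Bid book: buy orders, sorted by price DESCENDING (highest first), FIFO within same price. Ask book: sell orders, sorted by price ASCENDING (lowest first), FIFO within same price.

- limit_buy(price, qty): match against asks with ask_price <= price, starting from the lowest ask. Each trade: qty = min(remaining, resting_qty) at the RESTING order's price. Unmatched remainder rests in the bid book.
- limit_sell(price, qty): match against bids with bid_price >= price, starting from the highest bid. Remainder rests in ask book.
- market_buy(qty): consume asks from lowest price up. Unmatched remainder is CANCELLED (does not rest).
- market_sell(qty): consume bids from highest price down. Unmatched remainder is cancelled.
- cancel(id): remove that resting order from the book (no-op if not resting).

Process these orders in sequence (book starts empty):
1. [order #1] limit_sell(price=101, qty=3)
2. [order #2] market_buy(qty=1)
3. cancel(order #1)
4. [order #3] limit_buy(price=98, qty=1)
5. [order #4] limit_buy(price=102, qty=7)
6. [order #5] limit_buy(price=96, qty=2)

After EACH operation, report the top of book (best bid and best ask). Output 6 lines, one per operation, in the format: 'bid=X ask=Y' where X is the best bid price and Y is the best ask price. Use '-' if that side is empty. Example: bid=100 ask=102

Answer: bid=- ask=101
bid=- ask=101
bid=- ask=-
bid=98 ask=-
bid=102 ask=-
bid=102 ask=-

Derivation:
After op 1 [order #1] limit_sell(price=101, qty=3): fills=none; bids=[-] asks=[#1:3@101]
After op 2 [order #2] market_buy(qty=1): fills=#2x#1:1@101; bids=[-] asks=[#1:2@101]
After op 3 cancel(order #1): fills=none; bids=[-] asks=[-]
After op 4 [order #3] limit_buy(price=98, qty=1): fills=none; bids=[#3:1@98] asks=[-]
After op 5 [order #4] limit_buy(price=102, qty=7): fills=none; bids=[#4:7@102 #3:1@98] asks=[-]
After op 6 [order #5] limit_buy(price=96, qty=2): fills=none; bids=[#4:7@102 #3:1@98 #5:2@96] asks=[-]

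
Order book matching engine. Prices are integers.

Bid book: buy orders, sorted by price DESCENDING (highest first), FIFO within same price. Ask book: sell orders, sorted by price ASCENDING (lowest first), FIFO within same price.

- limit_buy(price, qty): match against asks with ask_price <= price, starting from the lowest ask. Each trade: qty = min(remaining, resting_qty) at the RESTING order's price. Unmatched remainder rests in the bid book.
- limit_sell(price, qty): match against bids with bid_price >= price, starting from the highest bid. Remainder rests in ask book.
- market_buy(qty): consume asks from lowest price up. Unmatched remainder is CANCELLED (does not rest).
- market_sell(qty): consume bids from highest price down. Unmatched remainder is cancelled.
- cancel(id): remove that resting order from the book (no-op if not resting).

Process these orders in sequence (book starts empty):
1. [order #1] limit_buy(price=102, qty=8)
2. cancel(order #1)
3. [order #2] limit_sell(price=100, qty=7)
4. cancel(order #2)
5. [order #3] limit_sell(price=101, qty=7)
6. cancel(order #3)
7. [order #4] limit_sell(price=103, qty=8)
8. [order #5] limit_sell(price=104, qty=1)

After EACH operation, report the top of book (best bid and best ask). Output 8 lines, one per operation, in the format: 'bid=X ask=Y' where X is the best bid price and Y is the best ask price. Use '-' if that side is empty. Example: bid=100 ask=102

Answer: bid=102 ask=-
bid=- ask=-
bid=- ask=100
bid=- ask=-
bid=- ask=101
bid=- ask=-
bid=- ask=103
bid=- ask=103

Derivation:
After op 1 [order #1] limit_buy(price=102, qty=8): fills=none; bids=[#1:8@102] asks=[-]
After op 2 cancel(order #1): fills=none; bids=[-] asks=[-]
After op 3 [order #2] limit_sell(price=100, qty=7): fills=none; bids=[-] asks=[#2:7@100]
After op 4 cancel(order #2): fills=none; bids=[-] asks=[-]
After op 5 [order #3] limit_sell(price=101, qty=7): fills=none; bids=[-] asks=[#3:7@101]
After op 6 cancel(order #3): fills=none; bids=[-] asks=[-]
After op 7 [order #4] limit_sell(price=103, qty=8): fills=none; bids=[-] asks=[#4:8@103]
After op 8 [order #5] limit_sell(price=104, qty=1): fills=none; bids=[-] asks=[#4:8@103 #5:1@104]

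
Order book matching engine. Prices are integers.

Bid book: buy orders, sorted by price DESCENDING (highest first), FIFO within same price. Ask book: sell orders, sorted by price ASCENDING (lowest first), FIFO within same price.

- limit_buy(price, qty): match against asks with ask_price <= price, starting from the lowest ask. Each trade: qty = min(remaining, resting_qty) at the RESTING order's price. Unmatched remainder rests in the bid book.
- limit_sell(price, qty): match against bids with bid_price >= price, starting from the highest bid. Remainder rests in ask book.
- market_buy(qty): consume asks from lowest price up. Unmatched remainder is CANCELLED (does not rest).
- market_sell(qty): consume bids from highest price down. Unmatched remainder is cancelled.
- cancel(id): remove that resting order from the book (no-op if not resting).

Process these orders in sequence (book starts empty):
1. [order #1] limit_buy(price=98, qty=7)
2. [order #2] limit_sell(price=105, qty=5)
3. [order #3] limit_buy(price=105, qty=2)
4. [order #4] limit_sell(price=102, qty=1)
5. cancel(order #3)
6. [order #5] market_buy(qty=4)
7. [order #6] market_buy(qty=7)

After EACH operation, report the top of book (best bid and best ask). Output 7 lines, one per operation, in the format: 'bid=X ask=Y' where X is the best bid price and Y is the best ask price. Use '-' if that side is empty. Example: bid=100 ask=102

Answer: bid=98 ask=-
bid=98 ask=105
bid=98 ask=105
bid=98 ask=102
bid=98 ask=102
bid=98 ask=-
bid=98 ask=-

Derivation:
After op 1 [order #1] limit_buy(price=98, qty=7): fills=none; bids=[#1:7@98] asks=[-]
After op 2 [order #2] limit_sell(price=105, qty=5): fills=none; bids=[#1:7@98] asks=[#2:5@105]
After op 3 [order #3] limit_buy(price=105, qty=2): fills=#3x#2:2@105; bids=[#1:7@98] asks=[#2:3@105]
After op 4 [order #4] limit_sell(price=102, qty=1): fills=none; bids=[#1:7@98] asks=[#4:1@102 #2:3@105]
After op 5 cancel(order #3): fills=none; bids=[#1:7@98] asks=[#4:1@102 #2:3@105]
After op 6 [order #5] market_buy(qty=4): fills=#5x#4:1@102 #5x#2:3@105; bids=[#1:7@98] asks=[-]
After op 7 [order #6] market_buy(qty=7): fills=none; bids=[#1:7@98] asks=[-]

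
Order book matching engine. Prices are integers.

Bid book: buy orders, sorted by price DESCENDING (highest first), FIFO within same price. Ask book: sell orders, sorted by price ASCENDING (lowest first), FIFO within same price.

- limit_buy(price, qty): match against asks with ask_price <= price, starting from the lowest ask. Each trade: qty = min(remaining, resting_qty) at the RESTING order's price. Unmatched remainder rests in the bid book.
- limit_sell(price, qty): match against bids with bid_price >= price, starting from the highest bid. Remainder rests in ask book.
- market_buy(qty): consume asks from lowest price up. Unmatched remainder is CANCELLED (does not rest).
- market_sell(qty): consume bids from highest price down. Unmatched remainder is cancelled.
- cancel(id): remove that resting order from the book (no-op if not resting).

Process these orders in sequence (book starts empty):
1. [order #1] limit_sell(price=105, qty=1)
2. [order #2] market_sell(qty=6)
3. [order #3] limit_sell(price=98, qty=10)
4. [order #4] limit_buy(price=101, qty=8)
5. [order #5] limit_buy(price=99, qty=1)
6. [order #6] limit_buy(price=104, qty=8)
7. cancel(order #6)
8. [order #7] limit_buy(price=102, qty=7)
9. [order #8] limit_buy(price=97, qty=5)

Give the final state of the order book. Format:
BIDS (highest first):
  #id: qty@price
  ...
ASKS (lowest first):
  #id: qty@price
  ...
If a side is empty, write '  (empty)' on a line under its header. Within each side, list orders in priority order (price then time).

After op 1 [order #1] limit_sell(price=105, qty=1): fills=none; bids=[-] asks=[#1:1@105]
After op 2 [order #2] market_sell(qty=6): fills=none; bids=[-] asks=[#1:1@105]
After op 3 [order #3] limit_sell(price=98, qty=10): fills=none; bids=[-] asks=[#3:10@98 #1:1@105]
After op 4 [order #4] limit_buy(price=101, qty=8): fills=#4x#3:8@98; bids=[-] asks=[#3:2@98 #1:1@105]
After op 5 [order #5] limit_buy(price=99, qty=1): fills=#5x#3:1@98; bids=[-] asks=[#3:1@98 #1:1@105]
After op 6 [order #6] limit_buy(price=104, qty=8): fills=#6x#3:1@98; bids=[#6:7@104] asks=[#1:1@105]
After op 7 cancel(order #6): fills=none; bids=[-] asks=[#1:1@105]
After op 8 [order #7] limit_buy(price=102, qty=7): fills=none; bids=[#7:7@102] asks=[#1:1@105]
After op 9 [order #8] limit_buy(price=97, qty=5): fills=none; bids=[#7:7@102 #8:5@97] asks=[#1:1@105]

Answer: BIDS (highest first):
  #7: 7@102
  #8: 5@97
ASKS (lowest first):
  #1: 1@105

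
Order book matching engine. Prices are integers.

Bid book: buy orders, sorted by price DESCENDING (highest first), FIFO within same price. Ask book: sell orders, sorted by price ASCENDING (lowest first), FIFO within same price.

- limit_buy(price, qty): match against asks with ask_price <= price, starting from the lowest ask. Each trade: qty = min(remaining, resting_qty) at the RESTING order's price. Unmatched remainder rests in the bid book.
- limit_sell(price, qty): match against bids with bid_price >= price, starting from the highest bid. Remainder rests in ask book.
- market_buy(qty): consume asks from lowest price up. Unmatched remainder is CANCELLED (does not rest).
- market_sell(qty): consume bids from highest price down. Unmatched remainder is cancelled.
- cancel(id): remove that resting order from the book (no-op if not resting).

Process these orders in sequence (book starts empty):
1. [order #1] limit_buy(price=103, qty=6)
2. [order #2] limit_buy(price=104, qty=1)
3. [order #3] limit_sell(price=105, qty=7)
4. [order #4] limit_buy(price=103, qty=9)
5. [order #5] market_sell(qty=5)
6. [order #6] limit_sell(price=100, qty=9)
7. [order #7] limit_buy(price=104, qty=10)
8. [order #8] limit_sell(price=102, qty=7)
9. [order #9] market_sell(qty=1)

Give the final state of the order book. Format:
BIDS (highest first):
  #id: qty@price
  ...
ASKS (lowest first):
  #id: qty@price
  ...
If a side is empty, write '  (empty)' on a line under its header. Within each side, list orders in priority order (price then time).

Answer: BIDS (highest first):
  #7: 2@104
  #4: 2@103
ASKS (lowest first):
  #3: 7@105

Derivation:
After op 1 [order #1] limit_buy(price=103, qty=6): fills=none; bids=[#1:6@103] asks=[-]
After op 2 [order #2] limit_buy(price=104, qty=1): fills=none; bids=[#2:1@104 #1:6@103] asks=[-]
After op 3 [order #3] limit_sell(price=105, qty=7): fills=none; bids=[#2:1@104 #1:6@103] asks=[#3:7@105]
After op 4 [order #4] limit_buy(price=103, qty=9): fills=none; bids=[#2:1@104 #1:6@103 #4:9@103] asks=[#3:7@105]
After op 5 [order #5] market_sell(qty=5): fills=#2x#5:1@104 #1x#5:4@103; bids=[#1:2@103 #4:9@103] asks=[#3:7@105]
After op 6 [order #6] limit_sell(price=100, qty=9): fills=#1x#6:2@103 #4x#6:7@103; bids=[#4:2@103] asks=[#3:7@105]
After op 7 [order #7] limit_buy(price=104, qty=10): fills=none; bids=[#7:10@104 #4:2@103] asks=[#3:7@105]
After op 8 [order #8] limit_sell(price=102, qty=7): fills=#7x#8:7@104; bids=[#7:3@104 #4:2@103] asks=[#3:7@105]
After op 9 [order #9] market_sell(qty=1): fills=#7x#9:1@104; bids=[#7:2@104 #4:2@103] asks=[#3:7@105]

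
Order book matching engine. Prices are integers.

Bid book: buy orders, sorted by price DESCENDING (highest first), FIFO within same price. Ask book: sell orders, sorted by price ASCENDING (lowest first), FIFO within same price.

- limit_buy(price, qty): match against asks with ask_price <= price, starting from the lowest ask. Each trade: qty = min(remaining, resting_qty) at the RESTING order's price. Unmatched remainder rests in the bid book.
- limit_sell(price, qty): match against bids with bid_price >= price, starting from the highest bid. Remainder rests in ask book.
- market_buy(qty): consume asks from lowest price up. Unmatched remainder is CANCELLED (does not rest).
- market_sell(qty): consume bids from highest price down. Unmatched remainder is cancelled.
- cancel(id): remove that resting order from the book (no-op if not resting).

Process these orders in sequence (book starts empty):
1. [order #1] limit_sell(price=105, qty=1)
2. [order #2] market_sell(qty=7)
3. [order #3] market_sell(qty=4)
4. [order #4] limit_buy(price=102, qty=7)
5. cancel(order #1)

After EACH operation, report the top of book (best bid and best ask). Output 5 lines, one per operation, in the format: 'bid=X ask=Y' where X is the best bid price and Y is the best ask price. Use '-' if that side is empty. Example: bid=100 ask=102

After op 1 [order #1] limit_sell(price=105, qty=1): fills=none; bids=[-] asks=[#1:1@105]
After op 2 [order #2] market_sell(qty=7): fills=none; bids=[-] asks=[#1:1@105]
After op 3 [order #3] market_sell(qty=4): fills=none; bids=[-] asks=[#1:1@105]
After op 4 [order #4] limit_buy(price=102, qty=7): fills=none; bids=[#4:7@102] asks=[#1:1@105]
After op 5 cancel(order #1): fills=none; bids=[#4:7@102] asks=[-]

Answer: bid=- ask=105
bid=- ask=105
bid=- ask=105
bid=102 ask=105
bid=102 ask=-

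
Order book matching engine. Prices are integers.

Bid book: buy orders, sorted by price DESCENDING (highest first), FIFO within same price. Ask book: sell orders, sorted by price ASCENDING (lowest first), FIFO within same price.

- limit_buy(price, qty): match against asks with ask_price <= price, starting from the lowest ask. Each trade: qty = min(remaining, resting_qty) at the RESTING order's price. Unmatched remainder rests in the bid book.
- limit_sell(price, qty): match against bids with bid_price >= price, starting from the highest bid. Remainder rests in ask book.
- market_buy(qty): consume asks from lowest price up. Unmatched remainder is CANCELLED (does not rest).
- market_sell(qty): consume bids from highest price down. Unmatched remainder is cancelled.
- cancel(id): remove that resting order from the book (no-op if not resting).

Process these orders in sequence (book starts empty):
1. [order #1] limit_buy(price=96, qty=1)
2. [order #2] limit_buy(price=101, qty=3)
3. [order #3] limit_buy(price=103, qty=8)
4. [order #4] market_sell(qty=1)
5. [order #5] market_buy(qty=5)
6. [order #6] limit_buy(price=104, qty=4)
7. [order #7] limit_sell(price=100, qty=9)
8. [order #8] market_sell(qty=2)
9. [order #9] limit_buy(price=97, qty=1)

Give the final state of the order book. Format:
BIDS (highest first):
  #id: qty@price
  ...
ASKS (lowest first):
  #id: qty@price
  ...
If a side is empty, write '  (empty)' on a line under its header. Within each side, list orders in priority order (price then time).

After op 1 [order #1] limit_buy(price=96, qty=1): fills=none; bids=[#1:1@96] asks=[-]
After op 2 [order #2] limit_buy(price=101, qty=3): fills=none; bids=[#2:3@101 #1:1@96] asks=[-]
After op 3 [order #3] limit_buy(price=103, qty=8): fills=none; bids=[#3:8@103 #2:3@101 #1:1@96] asks=[-]
After op 4 [order #4] market_sell(qty=1): fills=#3x#4:1@103; bids=[#3:7@103 #2:3@101 #1:1@96] asks=[-]
After op 5 [order #5] market_buy(qty=5): fills=none; bids=[#3:7@103 #2:3@101 #1:1@96] asks=[-]
After op 6 [order #6] limit_buy(price=104, qty=4): fills=none; bids=[#6:4@104 #3:7@103 #2:3@101 #1:1@96] asks=[-]
After op 7 [order #7] limit_sell(price=100, qty=9): fills=#6x#7:4@104 #3x#7:5@103; bids=[#3:2@103 #2:3@101 #1:1@96] asks=[-]
After op 8 [order #8] market_sell(qty=2): fills=#3x#8:2@103; bids=[#2:3@101 #1:1@96] asks=[-]
After op 9 [order #9] limit_buy(price=97, qty=1): fills=none; bids=[#2:3@101 #9:1@97 #1:1@96] asks=[-]

Answer: BIDS (highest first):
  #2: 3@101
  #9: 1@97
  #1: 1@96
ASKS (lowest first):
  (empty)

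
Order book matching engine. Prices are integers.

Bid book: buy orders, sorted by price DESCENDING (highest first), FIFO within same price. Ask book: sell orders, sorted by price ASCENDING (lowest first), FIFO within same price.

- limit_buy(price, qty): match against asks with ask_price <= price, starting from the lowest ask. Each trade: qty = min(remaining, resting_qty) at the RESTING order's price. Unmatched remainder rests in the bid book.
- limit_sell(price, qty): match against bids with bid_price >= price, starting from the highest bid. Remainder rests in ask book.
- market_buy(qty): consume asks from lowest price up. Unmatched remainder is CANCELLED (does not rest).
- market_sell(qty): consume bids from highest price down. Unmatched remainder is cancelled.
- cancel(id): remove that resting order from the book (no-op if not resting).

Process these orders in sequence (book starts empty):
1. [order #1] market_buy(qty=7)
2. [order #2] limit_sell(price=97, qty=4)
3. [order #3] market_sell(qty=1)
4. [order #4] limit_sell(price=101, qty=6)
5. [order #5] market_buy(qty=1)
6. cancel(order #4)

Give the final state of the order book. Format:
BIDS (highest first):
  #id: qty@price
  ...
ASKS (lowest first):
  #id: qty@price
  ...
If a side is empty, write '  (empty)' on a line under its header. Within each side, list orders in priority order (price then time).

After op 1 [order #1] market_buy(qty=7): fills=none; bids=[-] asks=[-]
After op 2 [order #2] limit_sell(price=97, qty=4): fills=none; bids=[-] asks=[#2:4@97]
After op 3 [order #3] market_sell(qty=1): fills=none; bids=[-] asks=[#2:4@97]
After op 4 [order #4] limit_sell(price=101, qty=6): fills=none; bids=[-] asks=[#2:4@97 #4:6@101]
After op 5 [order #5] market_buy(qty=1): fills=#5x#2:1@97; bids=[-] asks=[#2:3@97 #4:6@101]
After op 6 cancel(order #4): fills=none; bids=[-] asks=[#2:3@97]

Answer: BIDS (highest first):
  (empty)
ASKS (lowest first):
  #2: 3@97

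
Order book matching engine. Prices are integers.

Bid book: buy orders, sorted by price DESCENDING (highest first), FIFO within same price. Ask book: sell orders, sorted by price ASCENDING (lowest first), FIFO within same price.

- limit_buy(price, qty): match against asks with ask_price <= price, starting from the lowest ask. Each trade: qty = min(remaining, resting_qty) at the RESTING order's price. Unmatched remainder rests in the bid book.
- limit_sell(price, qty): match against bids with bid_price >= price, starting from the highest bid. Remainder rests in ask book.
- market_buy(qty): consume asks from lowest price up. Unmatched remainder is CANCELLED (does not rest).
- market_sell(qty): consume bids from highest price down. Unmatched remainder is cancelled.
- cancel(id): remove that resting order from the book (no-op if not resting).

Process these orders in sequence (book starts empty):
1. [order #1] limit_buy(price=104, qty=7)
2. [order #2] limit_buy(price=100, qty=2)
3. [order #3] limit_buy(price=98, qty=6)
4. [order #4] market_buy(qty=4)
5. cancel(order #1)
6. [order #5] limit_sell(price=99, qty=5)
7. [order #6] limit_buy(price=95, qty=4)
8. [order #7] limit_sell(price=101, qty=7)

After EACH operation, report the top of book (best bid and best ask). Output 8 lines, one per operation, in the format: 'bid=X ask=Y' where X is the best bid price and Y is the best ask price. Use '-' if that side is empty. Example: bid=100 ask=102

After op 1 [order #1] limit_buy(price=104, qty=7): fills=none; bids=[#1:7@104] asks=[-]
After op 2 [order #2] limit_buy(price=100, qty=2): fills=none; bids=[#1:7@104 #2:2@100] asks=[-]
After op 3 [order #3] limit_buy(price=98, qty=6): fills=none; bids=[#1:7@104 #2:2@100 #3:6@98] asks=[-]
After op 4 [order #4] market_buy(qty=4): fills=none; bids=[#1:7@104 #2:2@100 #3:6@98] asks=[-]
After op 5 cancel(order #1): fills=none; bids=[#2:2@100 #3:6@98] asks=[-]
After op 6 [order #5] limit_sell(price=99, qty=5): fills=#2x#5:2@100; bids=[#3:6@98] asks=[#5:3@99]
After op 7 [order #6] limit_buy(price=95, qty=4): fills=none; bids=[#3:6@98 #6:4@95] asks=[#5:3@99]
After op 8 [order #7] limit_sell(price=101, qty=7): fills=none; bids=[#3:6@98 #6:4@95] asks=[#5:3@99 #7:7@101]

Answer: bid=104 ask=-
bid=104 ask=-
bid=104 ask=-
bid=104 ask=-
bid=100 ask=-
bid=98 ask=99
bid=98 ask=99
bid=98 ask=99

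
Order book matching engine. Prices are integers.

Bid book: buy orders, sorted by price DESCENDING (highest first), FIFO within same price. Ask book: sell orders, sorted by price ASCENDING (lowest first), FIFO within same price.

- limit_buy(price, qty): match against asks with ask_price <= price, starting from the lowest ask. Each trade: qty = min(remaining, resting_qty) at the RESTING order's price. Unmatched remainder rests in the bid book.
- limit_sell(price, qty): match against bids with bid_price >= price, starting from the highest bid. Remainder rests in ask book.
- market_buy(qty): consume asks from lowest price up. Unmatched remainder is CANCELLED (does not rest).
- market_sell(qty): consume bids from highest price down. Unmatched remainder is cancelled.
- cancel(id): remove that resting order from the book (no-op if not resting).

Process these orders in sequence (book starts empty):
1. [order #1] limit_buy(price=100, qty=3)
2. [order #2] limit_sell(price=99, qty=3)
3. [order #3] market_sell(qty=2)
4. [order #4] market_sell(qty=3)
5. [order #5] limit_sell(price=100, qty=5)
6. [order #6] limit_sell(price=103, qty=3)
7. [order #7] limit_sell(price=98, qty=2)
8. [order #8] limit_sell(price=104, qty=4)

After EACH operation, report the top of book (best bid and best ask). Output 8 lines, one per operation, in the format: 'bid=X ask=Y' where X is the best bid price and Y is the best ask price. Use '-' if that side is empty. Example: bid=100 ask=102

After op 1 [order #1] limit_buy(price=100, qty=3): fills=none; bids=[#1:3@100] asks=[-]
After op 2 [order #2] limit_sell(price=99, qty=3): fills=#1x#2:3@100; bids=[-] asks=[-]
After op 3 [order #3] market_sell(qty=2): fills=none; bids=[-] asks=[-]
After op 4 [order #4] market_sell(qty=3): fills=none; bids=[-] asks=[-]
After op 5 [order #5] limit_sell(price=100, qty=5): fills=none; bids=[-] asks=[#5:5@100]
After op 6 [order #6] limit_sell(price=103, qty=3): fills=none; bids=[-] asks=[#5:5@100 #6:3@103]
After op 7 [order #7] limit_sell(price=98, qty=2): fills=none; bids=[-] asks=[#7:2@98 #5:5@100 #6:3@103]
After op 8 [order #8] limit_sell(price=104, qty=4): fills=none; bids=[-] asks=[#7:2@98 #5:5@100 #6:3@103 #8:4@104]

Answer: bid=100 ask=-
bid=- ask=-
bid=- ask=-
bid=- ask=-
bid=- ask=100
bid=- ask=100
bid=- ask=98
bid=- ask=98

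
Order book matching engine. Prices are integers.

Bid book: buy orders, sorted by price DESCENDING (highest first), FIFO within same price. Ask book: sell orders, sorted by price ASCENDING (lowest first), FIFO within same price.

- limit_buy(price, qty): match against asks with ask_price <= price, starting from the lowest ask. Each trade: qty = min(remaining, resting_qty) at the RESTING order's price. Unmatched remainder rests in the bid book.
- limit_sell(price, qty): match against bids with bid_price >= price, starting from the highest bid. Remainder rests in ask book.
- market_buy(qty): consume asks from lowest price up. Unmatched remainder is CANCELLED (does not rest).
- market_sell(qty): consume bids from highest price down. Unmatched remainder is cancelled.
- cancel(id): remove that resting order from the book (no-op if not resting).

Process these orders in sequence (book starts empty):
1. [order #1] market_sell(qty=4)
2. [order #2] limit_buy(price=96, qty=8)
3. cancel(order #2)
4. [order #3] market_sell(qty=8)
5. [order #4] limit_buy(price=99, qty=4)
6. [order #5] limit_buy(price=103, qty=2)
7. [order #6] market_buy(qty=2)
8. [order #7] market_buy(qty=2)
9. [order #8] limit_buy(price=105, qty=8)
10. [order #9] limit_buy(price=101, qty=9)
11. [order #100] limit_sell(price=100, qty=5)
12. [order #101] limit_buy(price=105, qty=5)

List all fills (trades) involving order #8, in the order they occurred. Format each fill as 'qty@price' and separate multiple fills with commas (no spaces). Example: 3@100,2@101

Answer: 5@105

Derivation:
After op 1 [order #1] market_sell(qty=4): fills=none; bids=[-] asks=[-]
After op 2 [order #2] limit_buy(price=96, qty=8): fills=none; bids=[#2:8@96] asks=[-]
After op 3 cancel(order #2): fills=none; bids=[-] asks=[-]
After op 4 [order #3] market_sell(qty=8): fills=none; bids=[-] asks=[-]
After op 5 [order #4] limit_buy(price=99, qty=4): fills=none; bids=[#4:4@99] asks=[-]
After op 6 [order #5] limit_buy(price=103, qty=2): fills=none; bids=[#5:2@103 #4:4@99] asks=[-]
After op 7 [order #6] market_buy(qty=2): fills=none; bids=[#5:2@103 #4:4@99] asks=[-]
After op 8 [order #7] market_buy(qty=2): fills=none; bids=[#5:2@103 #4:4@99] asks=[-]
After op 9 [order #8] limit_buy(price=105, qty=8): fills=none; bids=[#8:8@105 #5:2@103 #4:4@99] asks=[-]
After op 10 [order #9] limit_buy(price=101, qty=9): fills=none; bids=[#8:8@105 #5:2@103 #9:9@101 #4:4@99] asks=[-]
After op 11 [order #100] limit_sell(price=100, qty=5): fills=#8x#100:5@105; bids=[#8:3@105 #5:2@103 #9:9@101 #4:4@99] asks=[-]
After op 12 [order #101] limit_buy(price=105, qty=5): fills=none; bids=[#8:3@105 #101:5@105 #5:2@103 #9:9@101 #4:4@99] asks=[-]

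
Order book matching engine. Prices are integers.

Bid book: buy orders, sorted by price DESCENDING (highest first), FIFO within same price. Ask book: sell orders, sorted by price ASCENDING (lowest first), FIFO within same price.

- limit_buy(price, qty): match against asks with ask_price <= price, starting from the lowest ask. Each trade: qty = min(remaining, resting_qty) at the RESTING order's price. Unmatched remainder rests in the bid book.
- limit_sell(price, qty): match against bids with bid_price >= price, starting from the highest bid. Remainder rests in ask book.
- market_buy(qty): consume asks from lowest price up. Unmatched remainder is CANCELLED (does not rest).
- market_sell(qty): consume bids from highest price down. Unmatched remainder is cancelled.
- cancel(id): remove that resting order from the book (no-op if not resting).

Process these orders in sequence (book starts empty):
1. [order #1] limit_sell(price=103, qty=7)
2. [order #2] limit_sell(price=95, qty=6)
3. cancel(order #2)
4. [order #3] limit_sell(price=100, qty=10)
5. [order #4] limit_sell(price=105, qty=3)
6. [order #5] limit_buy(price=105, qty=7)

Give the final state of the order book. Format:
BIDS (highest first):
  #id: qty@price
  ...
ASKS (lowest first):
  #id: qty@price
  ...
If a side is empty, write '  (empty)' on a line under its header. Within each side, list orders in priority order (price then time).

Answer: BIDS (highest first):
  (empty)
ASKS (lowest first):
  #3: 3@100
  #1: 7@103
  #4: 3@105

Derivation:
After op 1 [order #1] limit_sell(price=103, qty=7): fills=none; bids=[-] asks=[#1:7@103]
After op 2 [order #2] limit_sell(price=95, qty=6): fills=none; bids=[-] asks=[#2:6@95 #1:7@103]
After op 3 cancel(order #2): fills=none; bids=[-] asks=[#1:7@103]
After op 4 [order #3] limit_sell(price=100, qty=10): fills=none; bids=[-] asks=[#3:10@100 #1:7@103]
After op 5 [order #4] limit_sell(price=105, qty=3): fills=none; bids=[-] asks=[#3:10@100 #1:7@103 #4:3@105]
After op 6 [order #5] limit_buy(price=105, qty=7): fills=#5x#3:7@100; bids=[-] asks=[#3:3@100 #1:7@103 #4:3@105]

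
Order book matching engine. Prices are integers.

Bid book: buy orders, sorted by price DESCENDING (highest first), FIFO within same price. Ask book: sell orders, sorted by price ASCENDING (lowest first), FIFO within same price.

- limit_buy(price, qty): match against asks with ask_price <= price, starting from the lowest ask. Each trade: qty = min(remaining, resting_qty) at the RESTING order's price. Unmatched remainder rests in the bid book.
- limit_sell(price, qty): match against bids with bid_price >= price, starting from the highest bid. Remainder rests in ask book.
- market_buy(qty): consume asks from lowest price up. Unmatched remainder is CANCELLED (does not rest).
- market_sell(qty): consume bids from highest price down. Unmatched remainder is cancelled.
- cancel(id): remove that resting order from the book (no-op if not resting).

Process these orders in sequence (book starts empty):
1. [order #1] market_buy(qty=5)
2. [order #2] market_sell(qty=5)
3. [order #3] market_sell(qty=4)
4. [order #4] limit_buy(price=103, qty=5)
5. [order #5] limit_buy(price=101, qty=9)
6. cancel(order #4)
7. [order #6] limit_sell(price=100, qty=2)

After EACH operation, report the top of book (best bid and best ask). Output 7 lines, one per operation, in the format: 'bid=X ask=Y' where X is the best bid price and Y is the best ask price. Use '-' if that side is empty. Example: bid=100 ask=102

After op 1 [order #1] market_buy(qty=5): fills=none; bids=[-] asks=[-]
After op 2 [order #2] market_sell(qty=5): fills=none; bids=[-] asks=[-]
After op 3 [order #3] market_sell(qty=4): fills=none; bids=[-] asks=[-]
After op 4 [order #4] limit_buy(price=103, qty=5): fills=none; bids=[#4:5@103] asks=[-]
After op 5 [order #5] limit_buy(price=101, qty=9): fills=none; bids=[#4:5@103 #5:9@101] asks=[-]
After op 6 cancel(order #4): fills=none; bids=[#5:9@101] asks=[-]
After op 7 [order #6] limit_sell(price=100, qty=2): fills=#5x#6:2@101; bids=[#5:7@101] asks=[-]

Answer: bid=- ask=-
bid=- ask=-
bid=- ask=-
bid=103 ask=-
bid=103 ask=-
bid=101 ask=-
bid=101 ask=-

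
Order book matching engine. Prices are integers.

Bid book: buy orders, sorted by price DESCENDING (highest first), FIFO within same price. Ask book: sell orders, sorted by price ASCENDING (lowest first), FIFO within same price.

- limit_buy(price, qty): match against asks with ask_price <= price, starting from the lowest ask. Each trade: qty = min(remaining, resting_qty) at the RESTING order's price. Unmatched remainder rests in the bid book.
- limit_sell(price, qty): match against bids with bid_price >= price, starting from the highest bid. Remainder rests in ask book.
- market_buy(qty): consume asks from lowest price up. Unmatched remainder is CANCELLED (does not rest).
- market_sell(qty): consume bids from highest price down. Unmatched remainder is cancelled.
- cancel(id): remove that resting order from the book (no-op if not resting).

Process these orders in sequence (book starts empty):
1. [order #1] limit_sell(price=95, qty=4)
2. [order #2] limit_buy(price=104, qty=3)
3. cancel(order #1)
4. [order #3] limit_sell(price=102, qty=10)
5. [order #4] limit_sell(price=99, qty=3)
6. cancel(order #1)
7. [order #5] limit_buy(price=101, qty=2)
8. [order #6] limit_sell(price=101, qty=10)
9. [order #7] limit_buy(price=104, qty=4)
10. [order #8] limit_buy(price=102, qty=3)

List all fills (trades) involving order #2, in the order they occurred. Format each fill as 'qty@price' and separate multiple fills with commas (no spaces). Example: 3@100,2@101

Answer: 3@95

Derivation:
After op 1 [order #1] limit_sell(price=95, qty=4): fills=none; bids=[-] asks=[#1:4@95]
After op 2 [order #2] limit_buy(price=104, qty=3): fills=#2x#1:3@95; bids=[-] asks=[#1:1@95]
After op 3 cancel(order #1): fills=none; bids=[-] asks=[-]
After op 4 [order #3] limit_sell(price=102, qty=10): fills=none; bids=[-] asks=[#3:10@102]
After op 5 [order #4] limit_sell(price=99, qty=3): fills=none; bids=[-] asks=[#4:3@99 #3:10@102]
After op 6 cancel(order #1): fills=none; bids=[-] asks=[#4:3@99 #3:10@102]
After op 7 [order #5] limit_buy(price=101, qty=2): fills=#5x#4:2@99; bids=[-] asks=[#4:1@99 #3:10@102]
After op 8 [order #6] limit_sell(price=101, qty=10): fills=none; bids=[-] asks=[#4:1@99 #6:10@101 #3:10@102]
After op 9 [order #7] limit_buy(price=104, qty=4): fills=#7x#4:1@99 #7x#6:3@101; bids=[-] asks=[#6:7@101 #3:10@102]
After op 10 [order #8] limit_buy(price=102, qty=3): fills=#8x#6:3@101; bids=[-] asks=[#6:4@101 #3:10@102]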